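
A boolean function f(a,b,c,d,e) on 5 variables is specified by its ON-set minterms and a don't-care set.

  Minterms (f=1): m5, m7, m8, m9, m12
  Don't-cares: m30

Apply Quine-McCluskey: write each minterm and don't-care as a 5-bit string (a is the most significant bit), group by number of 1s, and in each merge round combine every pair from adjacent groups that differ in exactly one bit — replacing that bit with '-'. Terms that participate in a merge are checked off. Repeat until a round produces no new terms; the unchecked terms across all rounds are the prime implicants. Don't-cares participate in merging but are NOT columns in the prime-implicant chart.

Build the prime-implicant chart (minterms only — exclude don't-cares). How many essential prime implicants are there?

[col 0] 00101*, 00111*, 01000*, 01001*, 01100*, 11110
[col 1] 001-1, 01-00, 0100-
Prime implicants: 001-1, 01-00, 0100-, 11110
PI chart (minterm → PIs covering it):
  5 | 001-1  (sole → essential)
  7 | 001-1  (sole → essential)
  8 | 01-00,0100-
  9 | 0100-  (sole → essential)
  12 | 01-00  (sole → essential)
Essential prime implicants: 001-1, 01-00, 0100-

3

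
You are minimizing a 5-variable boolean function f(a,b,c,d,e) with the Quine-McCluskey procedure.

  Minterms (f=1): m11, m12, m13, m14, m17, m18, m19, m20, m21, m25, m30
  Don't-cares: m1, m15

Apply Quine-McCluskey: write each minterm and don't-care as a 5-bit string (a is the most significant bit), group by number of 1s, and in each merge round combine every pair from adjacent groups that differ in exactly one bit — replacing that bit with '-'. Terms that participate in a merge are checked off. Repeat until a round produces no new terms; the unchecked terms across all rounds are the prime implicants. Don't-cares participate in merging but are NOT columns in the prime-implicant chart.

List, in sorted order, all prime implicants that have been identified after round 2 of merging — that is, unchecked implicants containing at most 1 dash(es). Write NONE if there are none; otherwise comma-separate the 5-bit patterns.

-0001, -1110, 01-11, 1-001, 10-01, 100-1, 1001-, 1010-

Round 0: 00001✓ 01011✓ 01100✓ 01101✓ 01110✓ 01111✓ 10001✓ 10010✓ 10011✓ 10100✓ 10101✓ 11001✓ 11110✓
Round 1: -0001 -1110 01-11 011-0✓ 011-1✓ 0110-✓ 0111-✓ 1-001 10-01 100-1 1001- 1010-
Round 2: 011--
PIs = {-0001, -1110, 01-11, 011--, 1-001, 10-01, 100-1, 1001-, 1010-}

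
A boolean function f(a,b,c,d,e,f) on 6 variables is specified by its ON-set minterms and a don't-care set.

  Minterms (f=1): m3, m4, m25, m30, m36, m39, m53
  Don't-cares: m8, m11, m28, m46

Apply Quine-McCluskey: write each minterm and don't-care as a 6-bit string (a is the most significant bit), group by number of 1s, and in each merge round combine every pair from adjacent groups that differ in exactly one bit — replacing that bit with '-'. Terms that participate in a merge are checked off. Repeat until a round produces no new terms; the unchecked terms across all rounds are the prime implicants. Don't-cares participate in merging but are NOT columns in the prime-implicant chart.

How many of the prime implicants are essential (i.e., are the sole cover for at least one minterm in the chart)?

6

size-2^0 implicants → 000011(✓)  000100(✓)  001000  001011(✓)  011001  011100(✓)  011110(✓)  100100(✓)  100111  101110  110101
size-2^1 implicants → -00100  00-011  0111-0
Unchecked terms (primes): -00100, 00-011, 001000, 011001, 0111-0, 100111, 101110, 110101
Minterm coverage:
  m3 ⊆ 00-011 [E]
  m4 ⊆ -00100 [E]
  m25 ⊆ 011001 [E]
  m30 ⊆ 0111-0 [E]
  m36 ⊆ -00100 [E]
  m39 ⊆ 100111 [E]
  m53 ⊆ 110101 [E]
E = {-00100, 00-011, 011001, 0111-0, 100111, 110101}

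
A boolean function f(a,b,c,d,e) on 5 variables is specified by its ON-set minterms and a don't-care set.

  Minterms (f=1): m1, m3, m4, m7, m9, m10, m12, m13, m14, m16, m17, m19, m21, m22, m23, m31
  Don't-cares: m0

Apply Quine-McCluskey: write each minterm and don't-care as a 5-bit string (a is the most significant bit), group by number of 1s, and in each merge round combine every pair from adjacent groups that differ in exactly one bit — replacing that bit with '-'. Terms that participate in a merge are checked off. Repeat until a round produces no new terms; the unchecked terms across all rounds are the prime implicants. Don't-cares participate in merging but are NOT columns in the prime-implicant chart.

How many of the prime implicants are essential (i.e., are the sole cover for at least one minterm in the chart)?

[col 0] 00000*, 00001*, 00011*, 00100*, 00111*, 01001*, 01010*, 01100*, 01101*, 01110*, 10000*, 10001*, 10011*, 10101*, 10110*, 10111*, 11111*
[col 1] -0000*, -0001*, -0011*, -0111*, 0-001, 0-100, 00-00, 00-11*, 000-1*, 0000-*, 01-01, 01-10, 011-0, 0110-, 1-111, 10-01*, 10-11*, 100-1*, 1000-*, 101-1*, 1011-
[col 2] -0-11, -00-1, -000-, 10--1
Prime implicants: -0-11, -00-1, -000-, 0-001, 0-100, 00-00, 01-01, 01-10, 011-0, 0110-, 1-111, 10--1, 1011-
PI chart (minterm → PIs covering it):
  1 | -00-1,-000-,0-001
  3 | -0-11,-00-1
  4 | 0-100,00-00
  7 | -0-11  (sole → essential)
  9 | 0-001,01-01
  10 | 01-10  (sole → essential)
  12 | 0-100,011-0,0110-
  13 | 01-01,0110-
  14 | 01-10,011-0
  16 | -000-  (sole → essential)
  17 | -00-1,-000-,10--1
  19 | -0-11,-00-1,10--1
  21 | 10--1  (sole → essential)
  22 | 1011-  (sole → essential)
  23 | -0-11,1-111,10--1,1011-
  31 | 1-111  (sole → essential)
Essential prime implicants: -0-11, -000-, 01-10, 1-111, 10--1, 1011-

6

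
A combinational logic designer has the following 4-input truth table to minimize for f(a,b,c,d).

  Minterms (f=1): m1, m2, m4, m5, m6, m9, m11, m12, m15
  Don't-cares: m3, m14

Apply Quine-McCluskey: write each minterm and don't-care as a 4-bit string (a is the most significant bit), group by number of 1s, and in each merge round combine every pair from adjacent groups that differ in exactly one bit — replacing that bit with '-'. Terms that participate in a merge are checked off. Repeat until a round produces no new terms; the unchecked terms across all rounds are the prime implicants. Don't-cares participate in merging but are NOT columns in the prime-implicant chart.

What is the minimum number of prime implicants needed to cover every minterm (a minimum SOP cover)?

[col 0] 0001*, 0010*, 0011*, 0100*, 0101*, 0110*, 1001*, 1011*, 1100*, 1110*, 1111*
[col 1] -001*, -011*, -100*, -110*, 0-01, 0-10, 00-1*, 001-, 01-0*, 010-, 1-11, 10-1*, 11-0*, 111-
[col 2] -0-1, -1-0
Prime implicants: -0-1, -1-0, 0-01, 0-10, 001-, 010-, 1-11, 111-
PI chart (minterm → PIs covering it):
  1 | -0-1,0-01
  2 | 0-10,001-
  4 | -1-0,010-
  5 | 0-01,010-
  6 | -1-0,0-10
  9 | -0-1  (sole → essential)
  11 | -0-1,1-11
  12 | -1-0  (sole → essential)
  15 | 1-11,111-
Essential prime implicants: -0-1, -1-0
Petrick residual → 0-01, 0-10, 1-11
Minimum SOP uses 5 PIs: b'd + bd' + a'c'd + a'cd' + acd

5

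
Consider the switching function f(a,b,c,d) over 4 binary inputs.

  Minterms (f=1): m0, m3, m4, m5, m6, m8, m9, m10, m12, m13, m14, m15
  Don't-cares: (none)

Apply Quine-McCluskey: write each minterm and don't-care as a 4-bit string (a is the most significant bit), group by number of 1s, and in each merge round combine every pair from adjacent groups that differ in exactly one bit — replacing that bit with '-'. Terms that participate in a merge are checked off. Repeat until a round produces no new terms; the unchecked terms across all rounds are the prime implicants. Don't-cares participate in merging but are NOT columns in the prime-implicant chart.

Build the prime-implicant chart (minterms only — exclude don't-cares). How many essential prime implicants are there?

size-2^0 implicants → 0000(✓)  0011  0100(✓)  0101(✓)  0110(✓)  1000(✓)  1001(✓)  1010(✓)  1100(✓)  1101(✓)  1110(✓)  1111(✓)
size-2^1 implicants → -000(✓)  -100(✓)  -101(✓)  -110(✓)  0-00(✓)  01-0(✓)  010-(✓)  1-00(✓)  1-01(✓)  1-10(✓)  10-0(✓)  100-(✓)  11-0(✓)  11-1(✓)  110-(✓)  111-(✓)
size-2^2 implicants → --00  -1-0  -10-  1--0  1-0-  11--
Unchecked terms (primes): --00, -1-0, -10-, 0011, 1--0, 1-0-, 11--
Minterm coverage:
  m0 ⊆ --00 [E]
  m3 ⊆ 0011 [E]
  m4 ⊆ --00,-1-0,-10-
  m5 ⊆ -10- [E]
  m6 ⊆ -1-0 [E]
  m8 ⊆ --00,1--0,1-0-
  m9 ⊆ 1-0- [E]
  m10 ⊆ 1--0 [E]
  m12 ⊆ --00,-1-0,-10-,1--0,1-0-,11--
  m13 ⊆ -10-,1-0-,11--
  m14 ⊆ -1-0,1--0,11--
  m15 ⊆ 11-- [E]
E = {--00, -1-0, -10-, 0011, 1--0, 1-0-, 11--}

7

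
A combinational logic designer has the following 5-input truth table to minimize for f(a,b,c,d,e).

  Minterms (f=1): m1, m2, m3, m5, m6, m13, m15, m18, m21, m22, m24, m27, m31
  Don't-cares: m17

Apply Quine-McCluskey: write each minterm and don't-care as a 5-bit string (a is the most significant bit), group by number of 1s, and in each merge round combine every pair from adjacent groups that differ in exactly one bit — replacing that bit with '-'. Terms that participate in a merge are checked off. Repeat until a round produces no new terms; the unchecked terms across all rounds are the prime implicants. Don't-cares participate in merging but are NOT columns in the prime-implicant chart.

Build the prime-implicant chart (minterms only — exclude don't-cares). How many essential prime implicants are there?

size-2^0 implicants → 00001(✓)  00010(✓)  00011(✓)  00101(✓)  00110(✓)  01101(✓)  01111(✓)  10001(✓)  10010(✓)  10101(✓)  10110(✓)  11000  11011(✓)  11111(✓)
size-2^1 implicants → -0001(✓)  -0010(✓)  -0101(✓)  -0110(✓)  -1111  0-101  00-01(✓)  00-10(✓)  000-1  0001-  011-1  10-01(✓)  10-10(✓)  11-11
size-2^2 implicants → -0-01  -0-10
Unchecked terms (primes): -0-01, -0-10, -1111, 0-101, 000-1, 0001-, 011-1, 11-11, 11000
Minterm coverage:
  m1 ⊆ -0-01,000-1
  m2 ⊆ -0-10,0001-
  m3 ⊆ 000-1,0001-
  m5 ⊆ -0-01,0-101
  m6 ⊆ -0-10 [E]
  m13 ⊆ 0-101,011-1
  m15 ⊆ -1111,011-1
  m18 ⊆ -0-10 [E]
  m21 ⊆ -0-01 [E]
  m22 ⊆ -0-10 [E]
  m24 ⊆ 11000 [E]
  m27 ⊆ 11-11 [E]
  m31 ⊆ -1111,11-11
E = {-0-01, -0-10, 11-11, 11000}

4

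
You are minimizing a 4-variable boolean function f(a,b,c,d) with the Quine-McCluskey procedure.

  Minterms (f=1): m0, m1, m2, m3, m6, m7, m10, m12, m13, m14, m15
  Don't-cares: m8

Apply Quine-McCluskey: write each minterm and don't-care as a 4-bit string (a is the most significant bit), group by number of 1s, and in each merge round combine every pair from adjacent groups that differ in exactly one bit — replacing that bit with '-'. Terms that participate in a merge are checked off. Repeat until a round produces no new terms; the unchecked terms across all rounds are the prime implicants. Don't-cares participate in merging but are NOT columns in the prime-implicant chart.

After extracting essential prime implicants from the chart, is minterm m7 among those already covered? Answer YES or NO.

NO

[col 0] 0000*, 0001*, 0010*, 0011*, 0110*, 0111*, 1000*, 1010*, 1100*, 1101*, 1110*, 1111*
[col 1] -000*, -010*, -110*, -111*, 0-10*, 0-11*, 00-0*, 00-1*, 000-*, 001-*, 011-*, 1-00*, 1-10*, 10-0*, 11-0*, 11-1*, 110-*, 111-*
[col 2] --10, -0-0, -11-, 0-1-, 00--, 1--0, 11--
Prime implicants: --10, -0-0, -11-, 0-1-, 00--, 1--0, 11--
PI chart (minterm → PIs covering it):
  0 | -0-0,00--
  1 | 00--  (sole → essential)
  2 | --10,-0-0,0-1-,00--
  3 | 0-1-,00--
  6 | --10,-11-,0-1-
  7 | -11-,0-1-
  10 | --10,-0-0,1--0
  12 | 1--0,11--
  13 | 11--  (sole → essential)
  14 | --10,-11-,1--0,11--
  15 | -11-,11--
Essential prime implicants: 00--, 11--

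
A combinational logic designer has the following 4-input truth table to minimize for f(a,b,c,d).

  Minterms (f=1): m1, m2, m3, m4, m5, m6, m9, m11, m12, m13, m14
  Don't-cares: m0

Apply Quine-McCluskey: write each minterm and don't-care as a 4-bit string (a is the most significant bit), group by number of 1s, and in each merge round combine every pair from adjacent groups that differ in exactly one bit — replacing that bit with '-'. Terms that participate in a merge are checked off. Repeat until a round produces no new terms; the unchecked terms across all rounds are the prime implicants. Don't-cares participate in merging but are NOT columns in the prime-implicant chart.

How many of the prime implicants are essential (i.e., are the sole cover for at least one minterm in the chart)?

2

[col 0] 0000*, 0001*, 0010*, 0011*, 0100*, 0101*, 0110*, 1001*, 1011*, 1100*, 1101*, 1110*
[col 1] -001*, -011*, -100*, -101*, -110*, 0-00*, 0-01*, 0-10*, 00-0*, 00-1*, 000-*, 001-*, 01-0*, 010-*, 1-01*, 10-1*, 11-0*, 110-*
[col 2] --01, -0-1, -1-0, -10-, 0--0, 0-0-, 00--
Prime implicants: --01, -0-1, -1-0, -10-, 0--0, 0-0-, 00--
PI chart (minterm → PIs covering it):
  1 | --01,-0-1,0-0-,00--
  2 | 0--0,00--
  3 | -0-1,00--
  4 | -1-0,-10-,0--0,0-0-
  5 | --01,-10-,0-0-
  6 | -1-0,0--0
  9 | --01,-0-1
  11 | -0-1  (sole → essential)
  12 | -1-0,-10-
  13 | --01,-10-
  14 | -1-0  (sole → essential)
Essential prime implicants: -0-1, -1-0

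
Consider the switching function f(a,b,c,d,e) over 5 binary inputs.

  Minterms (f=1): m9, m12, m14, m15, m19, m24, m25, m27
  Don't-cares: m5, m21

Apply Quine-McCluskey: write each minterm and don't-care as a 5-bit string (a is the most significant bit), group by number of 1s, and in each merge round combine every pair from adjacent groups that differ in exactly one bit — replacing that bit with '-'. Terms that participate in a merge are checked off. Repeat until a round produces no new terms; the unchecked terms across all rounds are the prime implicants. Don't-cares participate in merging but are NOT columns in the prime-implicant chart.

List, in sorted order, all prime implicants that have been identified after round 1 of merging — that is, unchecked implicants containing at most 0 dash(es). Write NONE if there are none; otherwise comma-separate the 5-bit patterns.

NONE

Round 0: 00101✓ 01001✓ 01100✓ 01110✓ 01111✓ 10011✓ 10101✓ 11000✓ 11001✓ 11011✓
Round 1: -0101 -1001 011-0 0111- 1-011 110-1 1100-
PIs = {-0101, -1001, 011-0, 0111-, 1-011, 110-1, 1100-}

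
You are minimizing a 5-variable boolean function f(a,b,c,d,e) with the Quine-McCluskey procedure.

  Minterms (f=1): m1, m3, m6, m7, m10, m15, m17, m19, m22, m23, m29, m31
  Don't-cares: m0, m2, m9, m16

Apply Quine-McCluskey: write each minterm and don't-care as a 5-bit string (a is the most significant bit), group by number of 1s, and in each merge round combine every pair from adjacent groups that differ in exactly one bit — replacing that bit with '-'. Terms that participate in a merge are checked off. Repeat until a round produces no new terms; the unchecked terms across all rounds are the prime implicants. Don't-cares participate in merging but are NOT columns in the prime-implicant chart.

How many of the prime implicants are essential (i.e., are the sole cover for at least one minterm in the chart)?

[col 0] 00000*, 00001*, 00010*, 00011*, 00110*, 00111*, 01001*, 01010*, 01111*, 10000*, 10001*, 10011*, 10110*, 10111*, 11101*, 11111*
[col 1] -0000*, -0001*, -0011*, -0110*, -0111*, -1111*, 0-001, 0-010, 0-111*, 00-10*, 00-11*, 000-0*, 000-1*, 0000-*, 0001-*, 0011-*, 1-111*, 10-11*, 100-1*, 1000-*, 1011-*, 111-1
[col 2] --111, -0-11, -00-1, -000-, -011-, 00-1-, 000--
Prime implicants: --111, -0-11, -00-1, -000-, -011-, 0-001, 0-010, 00-1-, 000--, 111-1
PI chart (minterm → PIs covering it):
  1 | -00-1,-000-,0-001,000--
  3 | -0-11,-00-1,00-1-,000--
  6 | -011-,00-1-
  7 | --111,-0-11,-011-,00-1-
  10 | 0-010  (sole → essential)
  15 | --111  (sole → essential)
  17 | -00-1,-000-
  19 | -0-11,-00-1
  22 | -011-  (sole → essential)
  23 | --111,-0-11,-011-
  29 | 111-1  (sole → essential)
  31 | --111,111-1
Essential prime implicants: --111, -011-, 0-010, 111-1

4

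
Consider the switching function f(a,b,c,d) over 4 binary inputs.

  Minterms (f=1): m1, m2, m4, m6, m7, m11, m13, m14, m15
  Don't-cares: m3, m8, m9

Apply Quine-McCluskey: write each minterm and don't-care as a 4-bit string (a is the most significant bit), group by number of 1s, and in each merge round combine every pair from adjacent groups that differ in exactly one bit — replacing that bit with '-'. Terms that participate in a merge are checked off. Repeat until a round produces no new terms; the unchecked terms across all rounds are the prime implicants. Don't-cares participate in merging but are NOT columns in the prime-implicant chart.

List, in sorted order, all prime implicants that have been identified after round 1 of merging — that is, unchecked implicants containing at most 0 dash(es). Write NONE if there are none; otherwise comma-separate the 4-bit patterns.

Round 0: 0001✓ 0010✓ 0011✓ 0100✓ 0110✓ 0111✓ 1000✓ 1001✓ 1011✓ 1101✓ 1110✓ 1111✓
Round 1: -001✓ -011✓ -110✓ -111✓ 0-10✓ 0-11✓ 00-1✓ 001-✓ 01-0 011-✓ 1-01✓ 1-11✓ 10-1✓ 100- 11-1✓ 111-✓
Round 2: --11 -0-1 -11- 0-1- 1--1
PIs = {--11, -0-1, -11-, 0-1-, 01-0, 1--1, 100-}

NONE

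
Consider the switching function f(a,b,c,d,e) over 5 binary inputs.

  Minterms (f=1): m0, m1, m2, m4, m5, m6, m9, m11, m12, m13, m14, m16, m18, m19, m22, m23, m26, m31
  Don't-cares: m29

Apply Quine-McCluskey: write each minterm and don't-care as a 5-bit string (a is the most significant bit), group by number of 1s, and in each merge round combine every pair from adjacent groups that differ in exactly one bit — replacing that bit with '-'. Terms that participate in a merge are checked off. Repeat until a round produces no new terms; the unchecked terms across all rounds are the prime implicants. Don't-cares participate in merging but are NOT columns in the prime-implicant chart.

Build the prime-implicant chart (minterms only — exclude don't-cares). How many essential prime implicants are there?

[col 0] 00000*, 00001*, 00010*, 00100*, 00101*, 00110*, 01001*, 01011*, 01100*, 01101*, 01110*, 10000*, 10010*, 10011*, 10110*, 10111*, 11010*, 11101*, 11111*
[col 1] -0000*, -0010*, -0110*, -1101, 0-001*, 0-100*, 0-101*, 0-110*, 00-00*, 00-01*, 00-10*, 000-0*, 0000-*, 001-0*, 0010-*, 01-01*, 010-1, 011-0*, 0110-*, 1-010, 1-111, 10-10*, 10-11*, 100-0*, 1001-*, 1011-*, 111-1
[col 2] -0-10, -00-0, 0--01, 0-1-0, 0-10-, 00--0, 00-0-, 10-1-
Prime implicants: -0-10, -00-0, -1101, 0--01, 0-1-0, 0-10-, 00--0, 00-0-, 010-1, 1-010, 1-111, 10-1-, 111-1
PI chart (minterm → PIs covering it):
  0 | -00-0,00--0,00-0-
  1 | 0--01,00-0-
  2 | -0-10,-00-0,00--0
  4 | 0-1-0,0-10-,00--0,00-0-
  5 | 0--01,0-10-,00-0-
  6 | -0-10,0-1-0,00--0
  9 | 0--01,010-1
  11 | 010-1  (sole → essential)
  12 | 0-1-0,0-10-
  13 | -1101,0--01,0-10-
  14 | 0-1-0  (sole → essential)
  16 | -00-0  (sole → essential)
  18 | -0-10,-00-0,1-010,10-1-
  19 | 10-1-  (sole → essential)
  22 | -0-10,10-1-
  23 | 1-111,10-1-
  26 | 1-010  (sole → essential)
  31 | 1-111,111-1
Essential prime implicants: -00-0, 0-1-0, 010-1, 1-010, 10-1-

5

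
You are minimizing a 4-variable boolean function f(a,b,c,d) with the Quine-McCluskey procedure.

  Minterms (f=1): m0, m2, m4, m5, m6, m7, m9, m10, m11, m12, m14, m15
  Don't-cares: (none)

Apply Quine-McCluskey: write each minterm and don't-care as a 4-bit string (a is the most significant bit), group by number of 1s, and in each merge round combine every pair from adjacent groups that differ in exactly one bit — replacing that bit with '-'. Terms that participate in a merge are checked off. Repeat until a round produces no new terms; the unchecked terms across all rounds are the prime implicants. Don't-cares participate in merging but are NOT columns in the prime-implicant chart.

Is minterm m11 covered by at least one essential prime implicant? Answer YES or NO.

YES

Round 0: 0000✓ 0010✓ 0100✓ 0101✓ 0110✓ 0111✓ 1001✓ 1010✓ 1011✓ 1100✓ 1110✓ 1111✓
Round 1: -010✓ -100✓ -110✓ -111✓ 0-00✓ 0-10✓ 00-0✓ 01-0✓ 01-1✓ 010-✓ 011-✓ 1-10✓ 1-11✓ 10-1 101-✓ 11-0✓ 111-✓
Round 2: --10 -1-0 -11- 0--0 01-- 1-1-
PIs = {--10, -1-0, -11-, 0--0, 01--, 1-1-, 10-1}
Coverage chart:
  m0: 0--0 ←essential
  m2: --10,0--0
  m4: -1-0,0--0,01--
  m5: 01-- ←essential
  m6: --10,-1-0,-11-,0--0,01--
  m7: -11-,01--
  m9: 10-1 ←essential
  m10: --10,1-1-
  m11: 1-1-,10-1
  m12: -1-0 ←essential
  m14: --10,-1-0,-11-,1-1-
  m15: -11-,1-1-
Essential: -1-0, 0--0, 01--, 10-1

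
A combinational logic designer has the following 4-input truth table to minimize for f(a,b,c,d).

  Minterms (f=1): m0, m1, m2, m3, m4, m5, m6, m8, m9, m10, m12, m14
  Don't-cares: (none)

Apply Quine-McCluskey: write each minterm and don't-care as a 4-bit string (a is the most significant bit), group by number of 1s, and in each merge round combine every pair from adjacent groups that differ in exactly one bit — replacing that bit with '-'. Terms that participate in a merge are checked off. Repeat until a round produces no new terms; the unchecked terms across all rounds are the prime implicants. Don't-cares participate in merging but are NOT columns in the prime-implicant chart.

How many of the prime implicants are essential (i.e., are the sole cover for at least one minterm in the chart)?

4

Round 0: 0000✓ 0001✓ 0010✓ 0011✓ 0100✓ 0101✓ 0110✓ 1000✓ 1001✓ 1010✓ 1100✓ 1110✓
Round 1: -000✓ -001✓ -010✓ -100✓ -110✓ 0-00✓ 0-01✓ 0-10✓ 00-0✓ 00-1✓ 000-✓ 001-✓ 01-0✓ 010-✓ 1-00✓ 1-10✓ 10-0✓ 100-✓ 11-0✓
Round 2: --00✓ --10✓ -0-0✓ -00- -1-0✓ 0--0✓ 0-0- 00-- 1--0✓
Round 3: ---0
PIs = {---0, -00-, 0-0-, 00--}
Coverage chart:
  m0: ---0,-00-,0-0-,00--
  m1: -00-,0-0-,00--
  m2: ---0,00--
  m3: 00-- ←essential
  m4: ---0,0-0-
  m5: 0-0- ←essential
  m6: ---0 ←essential
  m8: ---0,-00-
  m9: -00- ←essential
  m10: ---0 ←essential
  m12: ---0 ←essential
  m14: ---0 ←essential
Essential: ---0, -00-, 0-0-, 00--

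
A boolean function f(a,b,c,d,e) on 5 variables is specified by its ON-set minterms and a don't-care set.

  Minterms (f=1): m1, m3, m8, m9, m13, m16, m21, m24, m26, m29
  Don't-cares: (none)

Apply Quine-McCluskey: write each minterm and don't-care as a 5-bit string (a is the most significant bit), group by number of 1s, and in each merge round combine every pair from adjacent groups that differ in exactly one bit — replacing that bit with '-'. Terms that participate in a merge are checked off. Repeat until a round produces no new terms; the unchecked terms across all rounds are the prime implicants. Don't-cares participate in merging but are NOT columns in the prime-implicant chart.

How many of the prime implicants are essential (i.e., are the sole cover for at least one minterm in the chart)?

4

size-2^0 implicants → 00001(✓)  00011(✓)  01000(✓)  01001(✓)  01101(✓)  10000(✓)  10101(✓)  11000(✓)  11010(✓)  11101(✓)
size-2^1 implicants → -1000  -1101  0-001  000-1  01-01  0100-  1-000  1-101  110-0
Unchecked terms (primes): -1000, -1101, 0-001, 000-1, 01-01, 0100-, 1-000, 1-101, 110-0
Minterm coverage:
  m1 ⊆ 0-001,000-1
  m3 ⊆ 000-1 [E]
  m8 ⊆ -1000,0100-
  m9 ⊆ 0-001,01-01,0100-
  m13 ⊆ -1101,01-01
  m16 ⊆ 1-000 [E]
  m21 ⊆ 1-101 [E]
  m24 ⊆ -1000,1-000,110-0
  m26 ⊆ 110-0 [E]
  m29 ⊆ -1101,1-101
E = {000-1, 1-000, 1-101, 110-0}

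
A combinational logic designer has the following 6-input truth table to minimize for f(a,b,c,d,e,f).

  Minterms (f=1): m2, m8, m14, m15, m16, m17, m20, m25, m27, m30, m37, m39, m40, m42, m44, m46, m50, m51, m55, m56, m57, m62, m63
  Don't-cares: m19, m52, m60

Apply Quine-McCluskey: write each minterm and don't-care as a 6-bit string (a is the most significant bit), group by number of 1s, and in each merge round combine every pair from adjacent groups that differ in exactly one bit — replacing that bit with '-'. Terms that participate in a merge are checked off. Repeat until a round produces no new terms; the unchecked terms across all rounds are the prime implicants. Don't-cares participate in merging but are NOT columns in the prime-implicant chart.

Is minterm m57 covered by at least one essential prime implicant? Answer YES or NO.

[col 0] 000010, 001000*, 001110*, 001111*, 010000*, 010001*, 010011*, 010100*, 011001*, 011011*, 011110*, 100101*, 100111*, 101000*, 101010*, 101100*, 101110*, 110010*, 110011*, 110100*, 110111*, 111000*, 111001*, 111100*, 111110*, 111111*
[col 1] -01000, -01110*, -10011, -10100, -11001, -11110*, 0-1110*, 00111-, 01-001*, 01-011*, 010-00, 0100-1*, 01000-, 0110-1*, 1-0111, 1-1000*, 1-1100*, 1-1110*, 1001-1, 101-00*, 101-10*, 1010-0*, 1011-0*, 11-100, 11-111, 110-11, 11001-, 111-00*, 11100-, 1111-0*, 11111-
[col 2] --1110, 01-0-1, 1-1-00, 1-11-0, 101--0
Prime implicants: --1110, -01000, -10011, -10100, -11001, 000010, 00111-, 01-0-1, 010-00, 01000-, 1-0111, 1-1-00, 1-11-0, 1001-1, 101--0, 11-100, 11-111, 110-11, 11001-, 11100-, 11111-
PI chart (minterm → PIs covering it):
  2 | 000010  (sole → essential)
  8 | -01000  (sole → essential)
  14 | --1110,00111-
  15 | 00111-  (sole → essential)
  16 | 010-00,01000-
  17 | 01-0-1,01000-
  20 | -10100,010-00
  25 | -11001,01-0-1
  27 | 01-0-1  (sole → essential)
  30 | --1110  (sole → essential)
  37 | 1001-1  (sole → essential)
  39 | 1-0111,1001-1
  40 | -01000,1-1-00,101--0
  42 | 101--0  (sole → essential)
  44 | 1-1-00,1-11-0,101--0
  46 | --1110,1-11-0,101--0
  50 | 11001-  (sole → essential)
  51 | -10011,110-11,11001-
  55 | 1-0111,11-111,110-11
  56 | 1-1-00,11100-
  57 | -11001,11100-
  62 | --1110,1-11-0,11111-
  63 | 11-111,11111-
Essential prime implicants: --1110, -01000, 000010, 00111-, 01-0-1, 1001-1, 101--0, 11001-

NO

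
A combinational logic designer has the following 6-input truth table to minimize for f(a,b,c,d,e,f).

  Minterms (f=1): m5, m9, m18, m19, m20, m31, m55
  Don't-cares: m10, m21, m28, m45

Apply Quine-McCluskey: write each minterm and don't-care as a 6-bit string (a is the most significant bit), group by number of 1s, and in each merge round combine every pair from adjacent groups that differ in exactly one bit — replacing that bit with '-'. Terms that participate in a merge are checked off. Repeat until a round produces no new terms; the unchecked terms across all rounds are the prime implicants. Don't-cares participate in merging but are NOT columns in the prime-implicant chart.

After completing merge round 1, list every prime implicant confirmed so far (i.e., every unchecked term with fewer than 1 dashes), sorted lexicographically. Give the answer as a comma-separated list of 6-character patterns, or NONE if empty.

Round 0: 000101✓ 001001 001010 010010✓ 010011✓ 010100✓ 010101✓ 011100✓ 011111 101101 110111
Round 1: 0-0101 01-100 01001- 01010-
PIs = {0-0101, 001001, 001010, 01-100, 01001-, 01010-, 011111, 101101, 110111}

001001, 001010, 011111, 101101, 110111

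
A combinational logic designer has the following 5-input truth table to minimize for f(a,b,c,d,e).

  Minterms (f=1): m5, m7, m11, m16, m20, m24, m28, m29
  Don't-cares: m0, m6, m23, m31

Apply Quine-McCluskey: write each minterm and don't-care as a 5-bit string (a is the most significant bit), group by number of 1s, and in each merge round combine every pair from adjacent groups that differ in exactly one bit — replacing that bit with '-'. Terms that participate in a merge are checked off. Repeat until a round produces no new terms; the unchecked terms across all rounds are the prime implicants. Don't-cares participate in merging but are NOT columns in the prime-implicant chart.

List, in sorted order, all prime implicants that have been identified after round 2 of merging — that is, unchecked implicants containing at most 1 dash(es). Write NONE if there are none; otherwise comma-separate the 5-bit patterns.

-0000, -0111, 001-1, 0011-, 01011, 1-111, 111-1, 1110-

Round 0: 00000✓ 00101✓ 00110✓ 00111✓ 01011 10000✓ 10100✓ 10111✓ 11000✓ 11100✓ 11101✓ 11111✓
Round 1: -0000 -0111 001-1 0011- 1-000✓ 1-100✓ 1-111 10-00✓ 11-00✓ 111-1 1110-
Round 2: 1--00
PIs = {-0000, -0111, 001-1, 0011-, 01011, 1--00, 1-111, 111-1, 1110-}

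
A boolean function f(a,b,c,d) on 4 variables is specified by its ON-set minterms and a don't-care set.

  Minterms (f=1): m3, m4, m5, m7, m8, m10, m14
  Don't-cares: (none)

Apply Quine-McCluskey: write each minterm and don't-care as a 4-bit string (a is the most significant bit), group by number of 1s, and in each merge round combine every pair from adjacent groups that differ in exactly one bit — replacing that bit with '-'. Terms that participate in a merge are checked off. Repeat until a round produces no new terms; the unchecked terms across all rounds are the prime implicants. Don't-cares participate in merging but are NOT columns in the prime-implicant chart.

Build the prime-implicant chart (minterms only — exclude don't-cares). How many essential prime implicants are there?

4

size-2^0 implicants → 0011(✓)  0100(✓)  0101(✓)  0111(✓)  1000(✓)  1010(✓)  1110(✓)
size-2^1 implicants → 0-11  01-1  010-  1-10  10-0
Unchecked terms (primes): 0-11, 01-1, 010-, 1-10, 10-0
Minterm coverage:
  m3 ⊆ 0-11 [E]
  m4 ⊆ 010- [E]
  m5 ⊆ 01-1,010-
  m7 ⊆ 0-11,01-1
  m8 ⊆ 10-0 [E]
  m10 ⊆ 1-10,10-0
  m14 ⊆ 1-10 [E]
E = {0-11, 010-, 1-10, 10-0}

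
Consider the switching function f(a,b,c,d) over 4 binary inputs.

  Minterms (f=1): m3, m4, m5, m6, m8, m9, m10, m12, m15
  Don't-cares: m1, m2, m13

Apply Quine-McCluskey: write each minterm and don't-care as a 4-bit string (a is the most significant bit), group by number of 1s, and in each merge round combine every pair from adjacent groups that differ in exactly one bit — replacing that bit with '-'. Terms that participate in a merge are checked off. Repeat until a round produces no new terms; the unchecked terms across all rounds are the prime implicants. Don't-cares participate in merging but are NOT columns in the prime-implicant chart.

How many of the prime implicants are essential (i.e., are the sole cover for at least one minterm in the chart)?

size-2^0 implicants → 0001(✓)  0010(✓)  0011(✓)  0100(✓)  0101(✓)  0110(✓)  1000(✓)  1001(✓)  1010(✓)  1100(✓)  1101(✓)  1111(✓)
size-2^1 implicants → -001(✓)  -010  -100(✓)  -101(✓)  0-01(✓)  0-10  00-1  001-  01-0  010-(✓)  1-00(✓)  1-01(✓)  10-0  100-(✓)  11-1  110-(✓)
size-2^2 implicants → --01  -10-  1-0-
Unchecked terms (primes): --01, -010, -10-, 0-10, 00-1, 001-, 01-0, 1-0-, 10-0, 11-1
Minterm coverage:
  m3 ⊆ 00-1,001-
  m4 ⊆ -10-,01-0
  m5 ⊆ --01,-10-
  m6 ⊆ 0-10,01-0
  m8 ⊆ 1-0-,10-0
  m9 ⊆ --01,1-0-
  m10 ⊆ -010,10-0
  m12 ⊆ -10-,1-0-
  m15 ⊆ 11-1 [E]
E = {11-1}

1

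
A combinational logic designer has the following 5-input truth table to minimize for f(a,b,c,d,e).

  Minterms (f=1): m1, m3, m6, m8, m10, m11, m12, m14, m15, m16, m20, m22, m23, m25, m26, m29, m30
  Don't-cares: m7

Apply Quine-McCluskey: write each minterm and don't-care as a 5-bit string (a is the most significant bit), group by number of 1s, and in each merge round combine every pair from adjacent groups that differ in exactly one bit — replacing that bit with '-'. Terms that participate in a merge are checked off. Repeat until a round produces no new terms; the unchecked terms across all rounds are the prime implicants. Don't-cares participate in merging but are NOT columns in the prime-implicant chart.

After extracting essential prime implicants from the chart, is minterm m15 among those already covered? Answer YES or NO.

[col 0] 00001*, 00011*, 00110*, 00111*, 01000*, 01010*, 01011*, 01100*, 01110*, 01111*, 10000*, 10100*, 10110*, 10111*, 11001*, 11010*, 11101*, 11110*
[col 1] -0110*, -0111*, -1010*, -1110*, 0-011*, 0-110*, 0-111*, 00-11*, 000-1, 0011-*, 01-00*, 01-10*, 01-11*, 010-0*, 0101-*, 011-0*, 0111-*, 1-110*, 10-00, 101-0, 1011-*, 11-01, 11-10*
[col 2] --110, -011-, -1-10, 0--11, 0-11-, 01--0, 01-1-
Prime implicants: --110, -011-, -1-10, 0--11, 0-11-, 000-1, 01--0, 01-1-, 10-00, 101-0, 11-01
PI chart (minterm → PIs covering it):
  1 | 000-1  (sole → essential)
  3 | 0--11,000-1
  6 | --110,-011-,0-11-
  8 | 01--0  (sole → essential)
  10 | -1-10,01--0,01-1-
  11 | 0--11,01-1-
  12 | 01--0  (sole → essential)
  14 | --110,-1-10,0-11-,01--0,01-1-
  15 | 0--11,0-11-,01-1-
  16 | 10-00  (sole → essential)
  20 | 10-00,101-0
  22 | --110,-011-,101-0
  23 | -011-  (sole → essential)
  25 | 11-01  (sole → essential)
  26 | -1-10  (sole → essential)
  29 | 11-01  (sole → essential)
  30 | --110,-1-10
Essential prime implicants: -011-, -1-10, 000-1, 01--0, 10-00, 11-01

NO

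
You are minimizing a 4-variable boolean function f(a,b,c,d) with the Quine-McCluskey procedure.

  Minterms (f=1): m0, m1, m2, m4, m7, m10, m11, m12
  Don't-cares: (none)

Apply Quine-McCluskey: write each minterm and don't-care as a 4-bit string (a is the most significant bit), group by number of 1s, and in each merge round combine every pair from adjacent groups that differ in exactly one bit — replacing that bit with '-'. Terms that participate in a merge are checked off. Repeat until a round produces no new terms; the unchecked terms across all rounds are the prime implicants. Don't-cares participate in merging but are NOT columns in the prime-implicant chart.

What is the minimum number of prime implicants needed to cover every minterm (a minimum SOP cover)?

size-2^0 implicants → 0000(✓)  0001(✓)  0010(✓)  0100(✓)  0111  1010(✓)  1011(✓)  1100(✓)
size-2^1 implicants → -010  -100  0-00  00-0  000-  101-
Unchecked terms (primes): -010, -100, 0-00, 00-0, 000-, 0111, 101-
Minterm coverage:
  m0 ⊆ 0-00,00-0,000-
  m1 ⊆ 000- [E]
  m2 ⊆ -010,00-0
  m4 ⊆ -100,0-00
  m7 ⊆ 0111 [E]
  m10 ⊆ -010,101-
  m11 ⊆ 101- [E]
  m12 ⊆ -100 [E]
E = {-100, 000-, 0111, 101-}
Petrick residual → -010
Cover = b'cd' + bc'd' + a'b'c' + a'bcd + ab'c  |cover|=5

5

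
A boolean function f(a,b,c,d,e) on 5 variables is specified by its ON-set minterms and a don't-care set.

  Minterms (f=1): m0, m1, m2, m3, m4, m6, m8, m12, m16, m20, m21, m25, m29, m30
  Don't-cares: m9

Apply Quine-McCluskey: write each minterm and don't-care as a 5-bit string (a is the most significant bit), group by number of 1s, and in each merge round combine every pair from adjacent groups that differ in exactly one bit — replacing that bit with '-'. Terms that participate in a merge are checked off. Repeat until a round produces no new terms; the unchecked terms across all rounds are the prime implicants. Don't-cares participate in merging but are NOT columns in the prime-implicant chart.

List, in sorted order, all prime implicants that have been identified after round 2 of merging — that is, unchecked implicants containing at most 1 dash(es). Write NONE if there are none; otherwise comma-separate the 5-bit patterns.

Round 0: 00000✓ 00001✓ 00010✓ 00011✓ 00100✓ 00110✓ 01000✓ 01001✓ 01100✓ 10000✓ 10100✓ 10101✓ 11001✓ 11101✓ 11110
Round 1: -0000✓ -0100✓ -1001 0-000✓ 0-001✓ 0-100✓ 00-00✓ 00-10✓ 000-0✓ 000-1✓ 0000-✓ 0001-✓ 001-0✓ 01-00✓ 0100-✓ 1-101 10-00✓ 1010- 11-01
Round 2: -0-00 0--00 0-00- 00--0 000--
PIs = {-0-00, -1001, 0--00, 0-00-, 00--0, 000--, 1-101, 1010-, 11-01, 11110}

-1001, 1-101, 1010-, 11-01, 11110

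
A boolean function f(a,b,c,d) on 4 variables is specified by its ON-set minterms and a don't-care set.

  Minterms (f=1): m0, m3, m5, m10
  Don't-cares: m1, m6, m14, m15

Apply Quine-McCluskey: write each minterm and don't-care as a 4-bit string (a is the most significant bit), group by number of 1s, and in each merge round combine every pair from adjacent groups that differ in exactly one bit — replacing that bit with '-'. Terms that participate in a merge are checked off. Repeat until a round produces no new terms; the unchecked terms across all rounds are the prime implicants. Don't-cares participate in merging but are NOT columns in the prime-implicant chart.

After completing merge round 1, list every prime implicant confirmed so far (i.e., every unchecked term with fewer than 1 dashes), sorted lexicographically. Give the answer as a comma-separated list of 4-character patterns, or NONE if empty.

[col 0] 0000*, 0001*, 0011*, 0101*, 0110*, 1010*, 1110*, 1111*
[col 1] -110, 0-01, 00-1, 000-, 1-10, 111-
Prime implicants: -110, 0-01, 00-1, 000-, 1-10, 111-

NONE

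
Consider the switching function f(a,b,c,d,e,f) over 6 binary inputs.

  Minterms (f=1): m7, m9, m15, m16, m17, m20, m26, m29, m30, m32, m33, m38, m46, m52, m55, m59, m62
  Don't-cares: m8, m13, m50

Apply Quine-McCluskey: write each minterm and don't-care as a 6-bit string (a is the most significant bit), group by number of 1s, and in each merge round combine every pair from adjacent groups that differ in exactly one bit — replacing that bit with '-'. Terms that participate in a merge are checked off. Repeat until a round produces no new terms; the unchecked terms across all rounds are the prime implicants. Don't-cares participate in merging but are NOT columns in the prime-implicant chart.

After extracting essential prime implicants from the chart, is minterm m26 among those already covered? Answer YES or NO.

YES

[col 0] 000111*, 001000*, 001001*, 001101*, 001111*, 010000*, 010001*, 010100*, 011010*, 011101*, 011110*, 100000*, 100001*, 100110*, 101110*, 110010, 110100*, 110111, 111011, 111110*
[col 1] -10100, -11110, 0-1101, 00-111, 001-01, 00100-, 0011-1, 010-00, 01000-, 011-10, 1-1110, 10-110, 10000-
Prime implicants: -10100, -11110, 0-1101, 00-111, 001-01, 00100-, 0011-1, 010-00, 01000-, 011-10, 1-1110, 10-110, 10000-, 110010, 110111, 111011
PI chart (minterm → PIs covering it):
  7 | 00-111  (sole → essential)
  9 | 001-01,00100-
  15 | 00-111,0011-1
  16 | 010-00,01000-
  17 | 01000-  (sole → essential)
  20 | -10100,010-00
  26 | 011-10  (sole → essential)
  29 | 0-1101  (sole → essential)
  30 | -11110,011-10
  32 | 10000-  (sole → essential)
  33 | 10000-  (sole → essential)
  38 | 10-110  (sole → essential)
  46 | 1-1110,10-110
  52 | -10100  (sole → essential)
  55 | 110111  (sole → essential)
  59 | 111011  (sole → essential)
  62 | -11110,1-1110
Essential prime implicants: -10100, 0-1101, 00-111, 01000-, 011-10, 10-110, 10000-, 110111, 111011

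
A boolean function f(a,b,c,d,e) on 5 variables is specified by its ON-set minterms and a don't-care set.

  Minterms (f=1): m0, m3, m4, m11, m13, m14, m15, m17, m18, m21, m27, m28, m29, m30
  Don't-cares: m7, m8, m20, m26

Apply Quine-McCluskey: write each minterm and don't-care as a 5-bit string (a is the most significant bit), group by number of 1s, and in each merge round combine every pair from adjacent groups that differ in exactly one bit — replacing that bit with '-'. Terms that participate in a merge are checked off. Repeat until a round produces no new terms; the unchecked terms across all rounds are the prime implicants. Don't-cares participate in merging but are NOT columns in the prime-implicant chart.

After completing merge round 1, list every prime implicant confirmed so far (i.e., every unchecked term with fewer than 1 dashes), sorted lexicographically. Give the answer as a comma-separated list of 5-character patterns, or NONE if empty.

Round 0: 00000✓ 00011✓ 00100✓ 00111✓ 01000✓ 01011✓ 01101✓ 01110✓ 01111✓ 10001✓ 10010✓ 10100✓ 10101✓ 11010✓ 11011✓ 11100✓ 11101✓ 11110✓
Round 1: -0100 -1011 -1101 -1110 0-000 0-011✓ 0-111✓ 00-00 00-11✓ 01-11✓ 011-1 0111- 1-010 1-100✓ 1-101✓ 10-01 1010-✓ 11-10 1101- 111-0 1110-✓
Round 2: 0--11 1-10-
PIs = {-0100, -1011, -1101, -1110, 0--11, 0-000, 00-00, 011-1, 0111-, 1-010, 1-10-, 10-01, 11-10, 1101-, 111-0}

NONE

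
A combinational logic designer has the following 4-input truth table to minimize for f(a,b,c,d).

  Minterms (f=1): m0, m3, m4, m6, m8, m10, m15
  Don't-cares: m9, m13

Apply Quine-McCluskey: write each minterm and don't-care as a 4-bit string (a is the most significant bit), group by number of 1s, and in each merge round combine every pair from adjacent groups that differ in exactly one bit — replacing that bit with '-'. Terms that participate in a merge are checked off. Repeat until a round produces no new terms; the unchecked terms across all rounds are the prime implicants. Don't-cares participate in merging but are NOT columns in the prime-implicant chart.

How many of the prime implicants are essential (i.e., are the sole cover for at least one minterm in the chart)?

4

size-2^0 implicants → 0000(✓)  0011  0100(✓)  0110(✓)  1000(✓)  1001(✓)  1010(✓)  1101(✓)  1111(✓)
size-2^1 implicants → -000  0-00  01-0  1-01  10-0  100-  11-1
Unchecked terms (primes): -000, 0-00, 0011, 01-0, 1-01, 10-0, 100-, 11-1
Minterm coverage:
  m0 ⊆ -000,0-00
  m3 ⊆ 0011 [E]
  m4 ⊆ 0-00,01-0
  m6 ⊆ 01-0 [E]
  m8 ⊆ -000,10-0,100-
  m10 ⊆ 10-0 [E]
  m15 ⊆ 11-1 [E]
E = {0011, 01-0, 10-0, 11-1}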